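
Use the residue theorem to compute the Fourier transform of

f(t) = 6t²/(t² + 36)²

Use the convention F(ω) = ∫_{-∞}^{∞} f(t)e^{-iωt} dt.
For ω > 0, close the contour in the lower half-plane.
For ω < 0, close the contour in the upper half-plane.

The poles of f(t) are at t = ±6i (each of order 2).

Let g(z) = f(z)e^{-iωz}; for large |z| the factor e^{-iωz} decays in the lower half-plane when ω > 0 and in the upper half-plane when ω < 0.

Case ω > 0 (lower half-plane, clockwise contour ⇒ F(ω) = -2πi·ΣRes):
  Res_{z = - 6 i} g(z) = \frac{i \left(1 - 6 \omega\right) e^{- 6 \omega}}{4} (pole of order 2)
  F(ω) = -2πi·ΣRes = \frac{\pi \left(1 - 6 \omega\right) e^{- 6 \omega}}{2}

Case ω < 0 (upper half-plane, counterclockwise contour ⇒ F(ω) = +2πi·ΣRes):
  Res_{z = 6 i} g(z) = \frac{i \left(- 6 \omega - 1\right) e^{6 \omega}}{4} (pole of order 2)
  F(ω) = 2πi·ΣRes = \frac{\pi \left(6 \omega + 1\right) e^{6 \omega}}{2}

Both cases combine into a single formula in |ω|:

F(ω) = \frac{\pi \left(1 - 6 \left|{\omega}\right|\right) e^{- 6 \left|{\omega}\right|}}{2}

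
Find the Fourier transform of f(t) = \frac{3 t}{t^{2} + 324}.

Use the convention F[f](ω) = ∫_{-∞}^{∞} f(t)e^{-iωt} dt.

F(ω) = - 3 i \pi e^{- 18 \left|{\omega}\right|} \operatorname{sign}{\left(\omega \right)}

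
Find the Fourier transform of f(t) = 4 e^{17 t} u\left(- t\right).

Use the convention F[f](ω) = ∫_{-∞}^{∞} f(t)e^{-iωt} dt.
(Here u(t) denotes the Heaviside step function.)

F(ω) = - \frac{4}{i \omega - 17}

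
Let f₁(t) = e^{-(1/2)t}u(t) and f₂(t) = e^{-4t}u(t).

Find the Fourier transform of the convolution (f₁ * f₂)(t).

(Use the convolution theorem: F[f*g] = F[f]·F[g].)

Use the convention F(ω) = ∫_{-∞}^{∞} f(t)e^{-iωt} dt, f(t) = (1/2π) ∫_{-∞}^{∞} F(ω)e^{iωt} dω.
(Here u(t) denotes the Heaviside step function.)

F[f₁*f₂](ω) = \frac{2}{\left(i \omega + 4\right) \left(2 i \omega + 1\right)}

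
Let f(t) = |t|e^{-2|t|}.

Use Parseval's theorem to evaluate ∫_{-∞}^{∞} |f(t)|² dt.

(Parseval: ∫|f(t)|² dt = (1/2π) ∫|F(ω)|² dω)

∫|f(t)|² dt = \frac{1}{16}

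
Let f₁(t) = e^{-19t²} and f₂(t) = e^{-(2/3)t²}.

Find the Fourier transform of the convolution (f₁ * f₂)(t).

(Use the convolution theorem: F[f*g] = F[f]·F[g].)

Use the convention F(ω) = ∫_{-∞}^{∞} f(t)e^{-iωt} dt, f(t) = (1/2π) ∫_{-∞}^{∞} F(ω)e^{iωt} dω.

F[f₁*f₂](ω) = \frac{\sqrt{114} \pi e^{- \frac{59 \omega^{2}}{152}}}{38}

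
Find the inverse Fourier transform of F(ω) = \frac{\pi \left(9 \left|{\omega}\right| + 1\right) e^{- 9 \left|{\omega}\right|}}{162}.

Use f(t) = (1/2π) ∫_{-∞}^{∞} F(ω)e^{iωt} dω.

f(t) = \frac{9}{\left(t^{2} + 81\right)^{2}}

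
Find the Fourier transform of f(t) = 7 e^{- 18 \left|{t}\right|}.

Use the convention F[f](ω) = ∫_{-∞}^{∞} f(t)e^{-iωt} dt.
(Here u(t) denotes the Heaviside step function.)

F(ω) = \frac{252}{\omega^{2} + 324}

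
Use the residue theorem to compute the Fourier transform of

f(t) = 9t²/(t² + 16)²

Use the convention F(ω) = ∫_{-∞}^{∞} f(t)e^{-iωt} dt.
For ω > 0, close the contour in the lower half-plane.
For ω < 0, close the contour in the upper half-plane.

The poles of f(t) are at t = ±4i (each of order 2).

Let g(z) = f(z)e^{-iωz}; for large |z| the factor e^{-iωz} decays in the lower half-plane when ω > 0 and in the upper half-plane when ω < 0.

Case ω > 0 (lower half-plane, clockwise contour ⇒ F(ω) = -2πi·ΣRes):
  Res_{z = - 4 i} g(z) = \frac{9 i \left(1 - 4 \omega\right) e^{- 4 \omega}}{16} (pole of order 2)
  F(ω) = -2πi·ΣRes = \frac{9 \pi \left(1 - 4 \omega\right) e^{- 4 \omega}}{8}

Case ω < 0 (upper half-plane, counterclockwise contour ⇒ F(ω) = +2πi·ΣRes):
  Res_{z = 4 i} g(z) = \frac{9 i \left(- 4 \omega - 1\right) e^{4 \omega}}{16} (pole of order 2)
  F(ω) = 2πi·ΣRes = \frac{9 \pi \left(4 \omega + 1\right) e^{4 \omega}}{8}

Both cases combine into a single formula in |ω|:

F(ω) = \frac{9 \pi \left(1 - 4 \left|{\omega}\right|\right) e^{- 4 \left|{\omega}\right|}}{8}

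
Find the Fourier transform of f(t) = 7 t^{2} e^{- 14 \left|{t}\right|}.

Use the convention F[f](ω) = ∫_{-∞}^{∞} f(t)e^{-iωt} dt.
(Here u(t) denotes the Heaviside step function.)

F(ω) = \frac{392 \left(196 - 3 \omega^{2}\right)}{\left(\omega^{2} + 196\right)^{3}}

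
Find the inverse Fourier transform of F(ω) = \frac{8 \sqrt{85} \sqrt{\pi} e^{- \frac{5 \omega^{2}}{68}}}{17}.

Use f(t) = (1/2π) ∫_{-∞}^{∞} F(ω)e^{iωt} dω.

f(t) = 8 e^{- \frac{17 t^{2}}{5}}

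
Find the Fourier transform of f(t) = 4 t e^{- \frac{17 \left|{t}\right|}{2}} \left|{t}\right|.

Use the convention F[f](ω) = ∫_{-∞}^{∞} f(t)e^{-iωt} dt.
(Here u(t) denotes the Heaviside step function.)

F(ω) = \frac{256 i \omega \left(4 \omega^{2} - 867\right)}{\left(4 \omega^{2} + 289\right)^{3}}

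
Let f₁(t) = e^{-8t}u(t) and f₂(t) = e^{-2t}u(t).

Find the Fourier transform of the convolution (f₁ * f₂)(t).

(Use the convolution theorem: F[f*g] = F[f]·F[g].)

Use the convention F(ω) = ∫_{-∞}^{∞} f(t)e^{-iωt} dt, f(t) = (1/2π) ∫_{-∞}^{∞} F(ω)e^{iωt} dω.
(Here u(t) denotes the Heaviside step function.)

F[f₁*f₂](ω) = \frac{1}{\left(i \omega + 2\right) \left(i \omega + 8\right)}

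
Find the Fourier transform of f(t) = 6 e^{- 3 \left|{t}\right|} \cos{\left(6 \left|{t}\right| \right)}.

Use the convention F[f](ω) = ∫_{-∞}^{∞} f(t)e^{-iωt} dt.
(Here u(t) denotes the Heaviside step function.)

F(ω) = \frac{36 \left(\omega^{2} + 45\right)}{\omega^{4} - 54 \omega^{2} + 2025}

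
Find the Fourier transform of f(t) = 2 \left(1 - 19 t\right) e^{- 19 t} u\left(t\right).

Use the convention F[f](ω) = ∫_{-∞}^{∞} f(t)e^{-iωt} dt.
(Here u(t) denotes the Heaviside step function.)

F(ω) = \frac{2 i \omega}{- \omega^{2} + 38 i \omega + 361}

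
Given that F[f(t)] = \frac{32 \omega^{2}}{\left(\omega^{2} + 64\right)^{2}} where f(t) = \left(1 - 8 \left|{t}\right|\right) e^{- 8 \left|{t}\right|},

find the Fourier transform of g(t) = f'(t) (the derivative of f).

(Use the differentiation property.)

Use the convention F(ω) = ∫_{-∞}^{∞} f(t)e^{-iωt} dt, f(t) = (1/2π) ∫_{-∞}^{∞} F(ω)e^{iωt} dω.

F[g](ω) = \frac{32 i \omega^{3}}{\left(\omega^{2} + 64\right)^{2}}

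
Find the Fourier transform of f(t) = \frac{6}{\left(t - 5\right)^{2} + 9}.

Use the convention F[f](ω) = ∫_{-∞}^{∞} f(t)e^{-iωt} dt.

F(ω) = 2 \pi e^{- 5 i \omega - 3 \left|{\omega}\right|}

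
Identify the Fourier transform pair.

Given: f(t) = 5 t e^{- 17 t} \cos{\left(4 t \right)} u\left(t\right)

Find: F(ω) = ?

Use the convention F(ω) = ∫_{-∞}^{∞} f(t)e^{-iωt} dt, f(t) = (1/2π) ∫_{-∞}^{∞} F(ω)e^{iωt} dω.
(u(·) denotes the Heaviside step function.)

F(ω) = \frac{5 \left(\left(i \omega + 17\right)^{2} - 16\right)}{\left(\left(i \omega + 17\right)^{2} + 16\right)^{2}}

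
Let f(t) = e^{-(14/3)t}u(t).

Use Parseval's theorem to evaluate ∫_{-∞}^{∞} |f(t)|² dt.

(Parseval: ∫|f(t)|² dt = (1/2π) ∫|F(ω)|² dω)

∫|f(t)|² dt = \frac{3}{28}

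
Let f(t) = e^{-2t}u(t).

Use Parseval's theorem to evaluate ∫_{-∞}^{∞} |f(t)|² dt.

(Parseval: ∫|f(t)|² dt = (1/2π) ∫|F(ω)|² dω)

∫|f(t)|² dt = \frac{1}{4}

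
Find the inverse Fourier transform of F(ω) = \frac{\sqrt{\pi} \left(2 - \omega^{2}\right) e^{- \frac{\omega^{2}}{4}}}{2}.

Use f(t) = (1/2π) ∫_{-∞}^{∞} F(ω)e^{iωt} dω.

f(t) = 2 t^{2} e^{- t^{2}}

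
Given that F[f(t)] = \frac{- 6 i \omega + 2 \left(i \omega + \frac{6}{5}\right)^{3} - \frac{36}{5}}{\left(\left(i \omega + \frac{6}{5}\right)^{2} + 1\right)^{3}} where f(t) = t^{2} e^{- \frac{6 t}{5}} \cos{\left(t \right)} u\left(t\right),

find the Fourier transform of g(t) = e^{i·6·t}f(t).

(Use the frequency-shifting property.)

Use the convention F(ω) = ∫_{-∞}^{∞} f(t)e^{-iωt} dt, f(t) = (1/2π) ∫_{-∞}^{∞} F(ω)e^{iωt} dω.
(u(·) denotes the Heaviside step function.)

F[g](ω) = \frac{250 \left(375 i \left(6 - \omega\right) + \left(5 i \left(\omega - 6\right) + 6\right)^{3} - 450\right)}{\left(\left(5 i \left(\omega - 6\right) + 6\right)^{2} + 25\right)^{3}}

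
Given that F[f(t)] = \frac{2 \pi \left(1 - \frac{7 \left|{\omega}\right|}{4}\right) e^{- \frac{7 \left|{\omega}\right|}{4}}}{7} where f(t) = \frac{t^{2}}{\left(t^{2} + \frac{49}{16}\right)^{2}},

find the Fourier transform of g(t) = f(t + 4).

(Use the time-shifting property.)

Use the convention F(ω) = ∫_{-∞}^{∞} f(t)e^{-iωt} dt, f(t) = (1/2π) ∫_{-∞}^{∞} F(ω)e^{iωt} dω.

F[g](ω) = - \frac{\pi \left(7 \left|{\omega}\right| - 4\right) e^{4 i \omega - \frac{7 \left|{\omega}\right|}{4}}}{14}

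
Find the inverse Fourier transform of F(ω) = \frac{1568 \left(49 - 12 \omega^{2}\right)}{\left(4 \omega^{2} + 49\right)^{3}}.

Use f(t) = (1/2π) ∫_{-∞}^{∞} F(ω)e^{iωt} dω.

f(t) = 7 t^{2} e^{- \frac{7 \left|{t}\right|}{2}}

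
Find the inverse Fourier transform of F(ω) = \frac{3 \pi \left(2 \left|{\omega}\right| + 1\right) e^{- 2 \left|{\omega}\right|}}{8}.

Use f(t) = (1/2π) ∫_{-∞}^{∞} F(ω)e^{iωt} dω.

f(t) = \frac{6}{\left(t^{2} + 4\right)^{2}}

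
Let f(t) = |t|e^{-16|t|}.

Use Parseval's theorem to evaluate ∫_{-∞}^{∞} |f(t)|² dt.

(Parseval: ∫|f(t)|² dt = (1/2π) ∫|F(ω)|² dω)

∫|f(t)|² dt = \frac{1}{8192}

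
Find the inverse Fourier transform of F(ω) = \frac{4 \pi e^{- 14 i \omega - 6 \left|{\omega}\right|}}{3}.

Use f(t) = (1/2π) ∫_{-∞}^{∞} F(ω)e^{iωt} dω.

f(t) = \frac{8}{\left(t - 14\right)^{2} + 36}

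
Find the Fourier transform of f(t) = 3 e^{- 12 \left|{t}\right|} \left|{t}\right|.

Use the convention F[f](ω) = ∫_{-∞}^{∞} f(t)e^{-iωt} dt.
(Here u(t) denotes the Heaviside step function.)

F(ω) = \frac{6 \left(144 - \omega^{2}\right)}{\left(\omega^{2} + 144\right)^{2}}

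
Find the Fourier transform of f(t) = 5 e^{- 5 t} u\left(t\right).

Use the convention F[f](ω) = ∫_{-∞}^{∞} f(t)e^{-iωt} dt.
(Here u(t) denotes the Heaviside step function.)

F(ω) = \frac{5}{i \omega + 5}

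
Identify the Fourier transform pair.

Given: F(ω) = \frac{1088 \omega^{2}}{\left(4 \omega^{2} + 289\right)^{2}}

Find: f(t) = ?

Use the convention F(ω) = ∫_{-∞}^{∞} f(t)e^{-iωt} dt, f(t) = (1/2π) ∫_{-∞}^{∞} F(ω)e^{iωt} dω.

f(t) = 2 \left(1 - \frac{17 \left|{t}\right|}{2}\right) e^{- \frac{17 \left|{t}\right|}{2}}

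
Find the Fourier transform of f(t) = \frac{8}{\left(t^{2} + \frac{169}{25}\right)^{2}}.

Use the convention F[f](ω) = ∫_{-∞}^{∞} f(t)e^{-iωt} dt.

F(ω) = \frac{100 \pi \left(13 \left|{\omega}\right| + 5\right) e^{- \frac{13 \left|{\omega}\right|}{5}}}{2197}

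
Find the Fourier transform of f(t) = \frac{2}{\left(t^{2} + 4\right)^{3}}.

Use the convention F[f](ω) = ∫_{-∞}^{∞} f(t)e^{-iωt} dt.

F(ω) = \frac{\pi \left(4 \omega^{2} + 6 \left|{\omega}\right| + 3\right) e^{- 2 \left|{\omega}\right|}}{128}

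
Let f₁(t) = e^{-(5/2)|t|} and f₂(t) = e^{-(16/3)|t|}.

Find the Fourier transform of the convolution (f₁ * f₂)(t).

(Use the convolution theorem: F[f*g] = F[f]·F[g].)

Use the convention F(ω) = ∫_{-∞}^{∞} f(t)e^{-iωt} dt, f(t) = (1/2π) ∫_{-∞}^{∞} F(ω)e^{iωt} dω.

F[f₁*f₂](ω) = \frac{1920}{36 \omega^{4} + 1249 \omega^{2} + 6400}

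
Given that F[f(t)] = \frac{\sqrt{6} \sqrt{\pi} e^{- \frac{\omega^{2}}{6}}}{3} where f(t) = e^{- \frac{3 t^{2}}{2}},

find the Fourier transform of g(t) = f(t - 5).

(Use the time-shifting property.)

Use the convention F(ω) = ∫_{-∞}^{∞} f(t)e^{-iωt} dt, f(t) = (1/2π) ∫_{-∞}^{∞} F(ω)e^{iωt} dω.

F[g](ω) = \frac{\sqrt{6} \sqrt{\pi} e^{- \frac{\omega \left(\omega + 30 i\right)}{6}}}{3}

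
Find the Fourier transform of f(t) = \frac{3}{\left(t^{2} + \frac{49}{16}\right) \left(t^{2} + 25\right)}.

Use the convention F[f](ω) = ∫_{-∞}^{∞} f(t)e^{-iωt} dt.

F(ω) = - \frac{16 \pi e^{- 5 \left|{\omega}\right|}}{585} + \frac{64 \pi e^{- \frac{7 \left|{\omega}\right|}{4}}}{819}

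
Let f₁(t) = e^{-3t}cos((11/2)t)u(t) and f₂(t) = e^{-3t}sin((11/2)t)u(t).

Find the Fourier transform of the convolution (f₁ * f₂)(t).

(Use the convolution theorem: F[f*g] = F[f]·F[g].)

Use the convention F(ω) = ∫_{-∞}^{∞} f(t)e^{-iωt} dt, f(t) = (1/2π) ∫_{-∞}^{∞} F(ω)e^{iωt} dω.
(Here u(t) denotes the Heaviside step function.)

F[f₁*f₂](ω) = \frac{88 \left(i \omega + 3\right)}{\left(4 \left(i \omega + 3\right)^{2} + 121\right)^{2}}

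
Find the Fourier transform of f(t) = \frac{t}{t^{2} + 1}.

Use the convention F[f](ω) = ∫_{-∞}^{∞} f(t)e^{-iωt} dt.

F(ω) = - i \pi e^{- \left|{\omega}\right|} \operatorname{sign}{\left(\omega \right)}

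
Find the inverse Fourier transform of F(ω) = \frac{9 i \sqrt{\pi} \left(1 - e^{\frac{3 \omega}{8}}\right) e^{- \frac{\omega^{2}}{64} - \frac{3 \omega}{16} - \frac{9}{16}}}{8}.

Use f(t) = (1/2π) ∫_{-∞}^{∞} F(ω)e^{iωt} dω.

f(t) = 9 e^{- 16 t^{2}} \sin{\left(6 t \right)}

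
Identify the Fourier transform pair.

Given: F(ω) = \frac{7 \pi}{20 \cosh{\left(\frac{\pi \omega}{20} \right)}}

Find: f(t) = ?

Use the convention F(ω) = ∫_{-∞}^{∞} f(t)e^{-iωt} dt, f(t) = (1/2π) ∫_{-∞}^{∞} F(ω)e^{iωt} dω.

f(t) = \frac{7}{e^{10 t} + e^{- 10 t}}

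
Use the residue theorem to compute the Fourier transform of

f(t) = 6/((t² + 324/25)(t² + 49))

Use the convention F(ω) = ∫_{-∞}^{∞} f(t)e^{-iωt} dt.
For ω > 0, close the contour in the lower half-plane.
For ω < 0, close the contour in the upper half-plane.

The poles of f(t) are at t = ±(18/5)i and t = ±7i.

Let g(z) = f(z)e^{-iωz}; for large |z| the factor e^{-iωz} decays in the lower half-plane when ω > 0 and in the upper half-plane when ω < 0.

Case ω > 0 (lower half-plane, clockwise contour ⇒ F(ω) = -2πi·ΣRes):
  Res_{z = - \frac{18 i}{5}} g(z) = \frac{125 i e^{- \frac{18 \omega}{5}}}{5406}
  Res_{z = - 7 i} g(z) = - \frac{75 i e^{- 7 \omega}}{6307}
  F(ω) = -2πi·ΣRes = - \frac{150 \pi e^{- 7 \omega}}{6307} + \frac{125 \pi e^{- \frac{18 \omega}{5}}}{2703}

Case ω < 0 (upper half-plane, counterclockwise contour ⇒ F(ω) = +2πi·ΣRes):
  Res_{z = \frac{18 i}{5}} g(z) = - \frac{125 i e^{\frac{18 \omega}{5}}}{5406}
  Res_{z = 7 i} g(z) = \frac{75 i e^{7 \omega}}{6307}
  F(ω) = 2πi·ΣRes = \frac{25 \pi \left(35 e^{\frac{18 \omega}{5}} - 18 e^{7 \omega}\right)}{18921}

Both cases combine into a single formula in |ω|:

F(ω) = - \frac{150 \pi e^{- 7 \left|{\omega}\right|}}{6307} + \frac{125 \pi e^{- \frac{18 \left|{\omega}\right|}{5}}}{2703}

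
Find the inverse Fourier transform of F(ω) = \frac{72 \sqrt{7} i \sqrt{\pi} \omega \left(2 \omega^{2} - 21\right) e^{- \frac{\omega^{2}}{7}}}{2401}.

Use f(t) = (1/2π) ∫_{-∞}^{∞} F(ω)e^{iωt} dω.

f(t) = 9 t^{3} e^{- \frac{7 t^{2}}{4}}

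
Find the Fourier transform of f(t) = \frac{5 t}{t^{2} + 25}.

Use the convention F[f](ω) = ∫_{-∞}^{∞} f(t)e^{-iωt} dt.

F(ω) = - 5 i \pi e^{- 5 \left|{\omega}\right|} \operatorname{sign}{\left(\omega \right)}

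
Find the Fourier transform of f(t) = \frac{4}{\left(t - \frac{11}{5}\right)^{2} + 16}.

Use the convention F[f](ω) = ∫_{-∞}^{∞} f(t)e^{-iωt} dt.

F(ω) = \pi e^{- \frac{11 i \omega}{5} - 4 \left|{\omega}\right|}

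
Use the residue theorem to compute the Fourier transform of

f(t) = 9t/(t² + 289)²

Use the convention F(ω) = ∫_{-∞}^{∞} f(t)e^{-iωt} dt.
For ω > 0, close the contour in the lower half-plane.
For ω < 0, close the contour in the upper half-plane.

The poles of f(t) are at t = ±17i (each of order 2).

Let g(z) = f(z)e^{-iωz}; for large |z| the factor e^{-iωz} decays in the lower half-plane when ω > 0 and in the upper half-plane when ω < 0.

Case ω > 0 (lower half-plane, clockwise contour ⇒ F(ω) = -2πi·ΣRes):
  Res_{z = - 17 i} g(z) = \frac{9 \omega e^{- 17 \omega}}{68} (pole of order 2)
  F(ω) = -2πi·ΣRes = - \frac{9 i \pi \omega e^{- 17 \omega}}{34}

Case ω < 0 (upper half-plane, counterclockwise contour ⇒ F(ω) = +2πi·ΣRes):
  Res_{z = 17 i} g(z) = - \frac{9 \omega e^{17 \omega}}{68} (pole of order 2)
  F(ω) = 2πi·ΣRes = - \frac{9 i \pi \omega e^{17 \omega}}{34}

Both cases combine into a single formula in |ω|:

F(ω) = - \frac{9 i \pi \omega e^{- 17 \left|{\omega}\right|}}{34}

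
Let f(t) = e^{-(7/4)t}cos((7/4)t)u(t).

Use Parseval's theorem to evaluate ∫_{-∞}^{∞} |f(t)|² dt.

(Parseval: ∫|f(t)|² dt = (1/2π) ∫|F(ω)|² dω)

∫|f(t)|² dt = \frac{3}{14}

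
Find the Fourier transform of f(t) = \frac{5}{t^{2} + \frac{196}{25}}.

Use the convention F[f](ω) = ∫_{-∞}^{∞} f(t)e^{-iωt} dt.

F(ω) = \frac{25 \pi e^{- \frac{14 \left|{\omega}\right|}{5}}}{14}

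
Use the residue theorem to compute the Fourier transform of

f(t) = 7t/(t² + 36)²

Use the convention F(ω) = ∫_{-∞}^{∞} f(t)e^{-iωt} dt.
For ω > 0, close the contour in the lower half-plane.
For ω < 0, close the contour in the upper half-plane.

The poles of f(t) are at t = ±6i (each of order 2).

Let g(z) = f(z)e^{-iωz}; for large |z| the factor e^{-iωz} decays in the lower half-plane when ω > 0 and in the upper half-plane when ω < 0.

Case ω > 0 (lower half-plane, clockwise contour ⇒ F(ω) = -2πi·ΣRes):
  Res_{z = - 6 i} g(z) = \frac{7 \omega e^{- 6 \omega}}{24} (pole of order 2)
  F(ω) = -2πi·ΣRes = - \frac{7 i \pi \omega e^{- 6 \omega}}{12}

Case ω < 0 (upper half-plane, counterclockwise contour ⇒ F(ω) = +2πi·ΣRes):
  Res_{z = 6 i} g(z) = - \frac{7 \omega e^{6 \omega}}{24} (pole of order 2)
  F(ω) = 2πi·ΣRes = - \frac{7 i \pi \omega e^{6 \omega}}{12}

Both cases combine into a single formula in |ω|:

F(ω) = - \frac{7 i \pi \omega e^{- 6 \left|{\omega}\right|}}{12}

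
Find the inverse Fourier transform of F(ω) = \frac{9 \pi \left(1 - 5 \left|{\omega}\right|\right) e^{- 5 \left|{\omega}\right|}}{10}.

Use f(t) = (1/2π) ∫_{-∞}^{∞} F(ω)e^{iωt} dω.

f(t) = \frac{9 t^{2}}{\left(t^{2} + 25\right)^{2}}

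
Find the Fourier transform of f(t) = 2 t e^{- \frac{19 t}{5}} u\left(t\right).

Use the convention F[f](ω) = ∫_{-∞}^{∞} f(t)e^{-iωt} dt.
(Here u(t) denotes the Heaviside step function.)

F(ω) = \frac{50}{\left(5 i \omega + 19\right)^{2}}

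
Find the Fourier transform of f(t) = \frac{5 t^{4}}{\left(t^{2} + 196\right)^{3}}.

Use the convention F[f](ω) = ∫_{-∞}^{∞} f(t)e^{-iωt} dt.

F(ω) = \frac{5 \pi \left(196 \omega^{2} - 70 \left|{\omega}\right| + 3\right) e^{- 14 \left|{\omega}\right|}}{112}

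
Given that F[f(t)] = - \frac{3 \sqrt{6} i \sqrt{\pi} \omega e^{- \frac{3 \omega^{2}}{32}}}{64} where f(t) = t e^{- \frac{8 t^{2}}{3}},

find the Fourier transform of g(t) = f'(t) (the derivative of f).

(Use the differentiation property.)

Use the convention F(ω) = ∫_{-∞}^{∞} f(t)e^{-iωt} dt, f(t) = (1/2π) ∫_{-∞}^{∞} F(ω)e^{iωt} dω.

F[g](ω) = \frac{3 \sqrt{6} \sqrt{\pi} \omega^{2} e^{- \frac{3 \omega^{2}}{32}}}{64}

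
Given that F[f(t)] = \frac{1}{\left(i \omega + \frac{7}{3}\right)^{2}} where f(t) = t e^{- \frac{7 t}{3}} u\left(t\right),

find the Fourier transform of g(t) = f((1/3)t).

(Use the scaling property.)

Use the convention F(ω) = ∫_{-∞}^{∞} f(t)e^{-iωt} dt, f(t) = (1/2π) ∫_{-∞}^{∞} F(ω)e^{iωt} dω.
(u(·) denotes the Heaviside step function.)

F[g](ω) = \frac{27}{\left(9 i \omega + 7\right)^{2}}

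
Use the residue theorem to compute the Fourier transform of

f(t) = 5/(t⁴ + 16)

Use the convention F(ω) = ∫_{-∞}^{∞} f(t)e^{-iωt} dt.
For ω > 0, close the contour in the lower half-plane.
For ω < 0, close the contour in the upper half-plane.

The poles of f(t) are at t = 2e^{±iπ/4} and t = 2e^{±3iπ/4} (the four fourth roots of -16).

Let g(z) = f(z)e^{-iωz}; for large |z| the factor e^{-iωz} decays in the lower half-plane when ω > 0 and in the upper half-plane when ω < 0.

Case ω > 0 (lower half-plane, clockwise contour ⇒ F(ω) = -2πi·ΣRes):
  Res_{z = - \sqrt{2} - \sqrt{2} i} g(z) = \frac{5 \sqrt{2} i \left(1 - i\right) e^{\sqrt{2} \omega \left(-1 + i\right)}}{64}
  Res_{z = \sqrt{2} - \sqrt{2} i} g(z) = \frac{5 \sqrt{2} i \left(1 + i\right) e^{- \sqrt{2} \omega \left(1 + i\right)}}{64}
  F(ω) = -2πi·ΣRes = \frac{5 \sqrt{2} \pi \left(1 - i\right) \left(e^{2 \sqrt{2} i \omega} + i\right) e^{- \sqrt{2} \omega \left(1 + i\right)}}{32} = \frac{5 \pi e^{- \sqrt{2} \omega} \sin{\left(\sqrt{2} \omega + \frac{\pi}{4} \right)}}{8}

Case ω < 0 (upper half-plane, counterclockwise contour ⇒ F(ω) = +2πi·ΣRes):
  Res_{z = \sqrt{2} + \sqrt{2} i} g(z) = \frac{5 \sqrt{2} i \left(-1 + i\right) e^{\sqrt{2} \omega \left(1 - i\right)}}{64}
  Res_{z = - \sqrt{2} + \sqrt{2} i} g(z) = \frac{5 \sqrt{2} \left(1 - i\right) e^{\sqrt{2} \omega \left(1 + i\right)}}{64}
  F(ω) = 2πi·ΣRes = - \frac{5 \sqrt{2} i \pi \left(i \left(1 - i\right) e^{\sqrt{2} \omega \left(1 - i\right)} - \left(1 - i\right) e^{\sqrt{2} \omega \left(1 + i\right)}\right)}{32} = \frac{5 \pi e^{\sqrt{2} \omega} \cos{\left(\sqrt{2} \omega + \frac{\pi}{4} \right)}}{8}

Both cases combine into a single formula in |ω|:

F(ω) = \frac{5 \pi e^{- \sqrt{2} \left|{\omega}\right|} \sin{\left(\sqrt{2} \left|{\omega}\right| + \frac{\pi}{4} \right)}}{8}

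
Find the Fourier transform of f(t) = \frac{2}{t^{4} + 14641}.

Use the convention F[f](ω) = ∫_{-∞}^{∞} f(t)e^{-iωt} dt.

F(ω) = \frac{2 \pi e^{- \frac{11 \sqrt{2} \left|{\omega}\right|}{2}} \sin{\left(\frac{11 \sqrt{2} \left|{\omega}\right|}{2} + \frac{\pi}{4} \right)}}{1331}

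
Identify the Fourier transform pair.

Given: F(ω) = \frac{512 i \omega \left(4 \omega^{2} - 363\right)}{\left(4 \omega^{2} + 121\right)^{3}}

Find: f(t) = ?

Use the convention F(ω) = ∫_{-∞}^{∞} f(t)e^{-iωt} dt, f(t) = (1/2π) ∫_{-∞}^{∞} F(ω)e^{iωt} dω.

f(t) = 8 t e^{- \frac{11 \left|{t}\right|}{2}} \left|{t}\right|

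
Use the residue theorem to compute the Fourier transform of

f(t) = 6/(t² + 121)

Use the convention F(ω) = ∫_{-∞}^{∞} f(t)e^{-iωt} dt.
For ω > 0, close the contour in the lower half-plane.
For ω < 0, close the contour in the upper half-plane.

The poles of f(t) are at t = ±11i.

Let g(z) = f(z)e^{-iωz}; for large |z| the factor e^{-iωz} decays in the lower half-plane when ω > 0 and in the upper half-plane when ω < 0.

Case ω > 0 (lower half-plane, clockwise contour ⇒ F(ω) = -2πi·ΣRes):
  Res_{z = - 11 i} g(z) = \frac{3 i e^{- 11 \omega}}{11}
  F(ω) = -2πi·ΣRes = \frac{6 \pi e^{- 11 \omega}}{11}

Case ω < 0 (upper half-plane, counterclockwise contour ⇒ F(ω) = +2πi·ΣRes):
  Res_{z = 11 i} g(z) = - \frac{3 i e^{11 \omega}}{11}
  F(ω) = 2πi·ΣRes = \frac{6 \pi e^{11 \omega}}{11}

Both cases combine into a single formula in |ω|:

F(ω) = \frac{6 \pi e^{- 11 \left|{\omega}\right|}}{11}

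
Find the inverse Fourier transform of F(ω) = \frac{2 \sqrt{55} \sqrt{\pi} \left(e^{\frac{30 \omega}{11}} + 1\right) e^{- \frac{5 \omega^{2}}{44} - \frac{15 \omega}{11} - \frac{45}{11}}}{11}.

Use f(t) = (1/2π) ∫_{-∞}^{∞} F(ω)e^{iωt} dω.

f(t) = 4 e^{- \frac{11 t^{2}}{5}} \cos{\left(6 t \right)}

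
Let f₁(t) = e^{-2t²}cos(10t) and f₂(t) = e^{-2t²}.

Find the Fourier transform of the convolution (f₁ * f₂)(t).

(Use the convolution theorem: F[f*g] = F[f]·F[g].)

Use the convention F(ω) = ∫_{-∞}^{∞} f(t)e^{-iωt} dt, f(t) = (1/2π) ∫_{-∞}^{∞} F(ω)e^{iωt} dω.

F[f₁*f₂](ω) = \frac{\pi \left(e^{5 \omega} + 1\right) e^{- \frac{\omega^{2}}{4} - \frac{5 \omega}{2} - \frac{25}{2}}}{4}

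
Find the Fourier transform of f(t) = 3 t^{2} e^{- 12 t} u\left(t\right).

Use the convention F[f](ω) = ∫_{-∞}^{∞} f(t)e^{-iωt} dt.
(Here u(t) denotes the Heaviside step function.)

F(ω) = \frac{6}{\left(i \omega + 12\right)^{3}}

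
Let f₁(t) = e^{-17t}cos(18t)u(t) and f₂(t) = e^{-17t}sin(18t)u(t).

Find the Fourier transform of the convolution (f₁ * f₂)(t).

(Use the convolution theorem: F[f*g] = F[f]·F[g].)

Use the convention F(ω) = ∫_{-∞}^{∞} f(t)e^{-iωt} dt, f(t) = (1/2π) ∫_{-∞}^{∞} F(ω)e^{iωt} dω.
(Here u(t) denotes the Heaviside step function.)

F[f₁*f₂](ω) = \frac{18 \left(i \omega + 17\right)}{\left(\left(i \omega + 17\right)^{2} + 324\right)^{2}}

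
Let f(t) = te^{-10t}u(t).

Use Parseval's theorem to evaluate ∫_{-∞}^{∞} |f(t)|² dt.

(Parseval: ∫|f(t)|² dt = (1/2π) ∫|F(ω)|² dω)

∫|f(t)|² dt = \frac{1}{4000}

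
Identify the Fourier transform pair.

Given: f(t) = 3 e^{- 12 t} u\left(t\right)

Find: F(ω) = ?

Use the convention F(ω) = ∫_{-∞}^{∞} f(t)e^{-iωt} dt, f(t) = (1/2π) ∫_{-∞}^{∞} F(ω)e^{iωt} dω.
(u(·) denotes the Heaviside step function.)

F(ω) = \frac{3}{i \omega + 12}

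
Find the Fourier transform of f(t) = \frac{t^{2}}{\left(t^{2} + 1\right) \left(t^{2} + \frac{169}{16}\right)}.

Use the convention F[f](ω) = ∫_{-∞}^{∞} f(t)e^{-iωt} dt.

F(ω) = - \frac{16 \pi e^{- \left|{\omega}\right|}}{153} + \frac{52 \pi e^{- \frac{13 \left|{\omega}\right|}{4}}}{153}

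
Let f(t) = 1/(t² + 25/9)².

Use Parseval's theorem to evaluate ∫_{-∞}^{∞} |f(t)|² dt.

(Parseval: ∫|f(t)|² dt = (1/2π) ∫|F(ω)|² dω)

∫|f(t)|² dt = \frac{2187 \pi}{250000}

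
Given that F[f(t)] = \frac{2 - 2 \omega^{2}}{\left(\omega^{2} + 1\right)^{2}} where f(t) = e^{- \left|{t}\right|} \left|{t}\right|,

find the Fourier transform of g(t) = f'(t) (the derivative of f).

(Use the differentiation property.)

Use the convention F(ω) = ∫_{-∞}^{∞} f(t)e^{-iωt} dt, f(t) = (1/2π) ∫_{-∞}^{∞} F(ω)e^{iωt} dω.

F[g](ω) = - \frac{2 i \omega \left(\omega^{2} - 1\right)}{\left(\omega^{2} + 1\right)^{2}}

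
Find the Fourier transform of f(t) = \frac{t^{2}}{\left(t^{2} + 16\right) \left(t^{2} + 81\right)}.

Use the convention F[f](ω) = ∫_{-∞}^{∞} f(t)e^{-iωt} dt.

F(ω) = \frac{\pi \left(9 - 4 e^{5 \left|{\omega}\right|}\right) e^{- 9 \left|{\omega}\right|}}{65}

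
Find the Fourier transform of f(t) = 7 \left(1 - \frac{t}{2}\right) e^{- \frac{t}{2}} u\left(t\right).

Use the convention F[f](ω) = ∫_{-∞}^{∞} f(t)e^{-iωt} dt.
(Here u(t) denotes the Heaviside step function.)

F(ω) = \frac{28 i \omega}{- 4 \omega^{2} + 4 i \omega + 1}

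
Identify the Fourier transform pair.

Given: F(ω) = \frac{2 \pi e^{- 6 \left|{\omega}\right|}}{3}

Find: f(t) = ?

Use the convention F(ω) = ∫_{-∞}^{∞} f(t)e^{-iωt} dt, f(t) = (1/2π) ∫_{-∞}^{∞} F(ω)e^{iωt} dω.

f(t) = \frac{4}{t^{2} + 36}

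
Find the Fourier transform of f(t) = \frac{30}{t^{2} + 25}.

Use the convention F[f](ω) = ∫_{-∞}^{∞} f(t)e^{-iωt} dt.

F(ω) = 6 \pi e^{- 5 \left|{\omega}\right|}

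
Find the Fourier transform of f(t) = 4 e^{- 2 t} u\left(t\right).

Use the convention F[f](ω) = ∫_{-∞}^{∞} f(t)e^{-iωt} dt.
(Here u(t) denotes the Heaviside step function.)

F(ω) = \frac{4}{i \omega + 2}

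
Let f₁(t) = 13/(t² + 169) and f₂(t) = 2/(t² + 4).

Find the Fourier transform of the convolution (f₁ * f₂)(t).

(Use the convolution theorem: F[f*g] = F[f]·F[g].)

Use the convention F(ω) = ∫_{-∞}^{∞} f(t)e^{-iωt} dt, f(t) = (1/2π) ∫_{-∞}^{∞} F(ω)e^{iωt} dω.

F[f₁*f₂](ω) = \pi^{2} e^{- 15 \left|{\omega}\right|}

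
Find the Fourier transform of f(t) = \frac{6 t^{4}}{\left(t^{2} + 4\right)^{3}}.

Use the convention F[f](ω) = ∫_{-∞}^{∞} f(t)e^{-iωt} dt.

F(ω) = \frac{3 \pi \left(4 \omega^{2} - 10 \left|{\omega}\right| + 3\right) e^{- 2 \left|{\omega}\right|}}{8}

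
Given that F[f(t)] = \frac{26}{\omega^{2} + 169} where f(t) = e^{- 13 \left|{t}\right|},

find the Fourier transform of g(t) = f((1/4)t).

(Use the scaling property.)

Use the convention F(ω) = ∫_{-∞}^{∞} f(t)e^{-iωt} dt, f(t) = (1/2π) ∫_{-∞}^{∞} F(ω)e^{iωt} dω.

F[g](ω) = \frac{104}{16 \omega^{2} + 169}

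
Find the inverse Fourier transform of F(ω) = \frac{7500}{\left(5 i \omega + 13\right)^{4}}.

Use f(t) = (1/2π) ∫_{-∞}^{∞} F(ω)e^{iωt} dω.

f(t) = 2 t^{3} e^{- \frac{13 t}{5}} u\left(t\right)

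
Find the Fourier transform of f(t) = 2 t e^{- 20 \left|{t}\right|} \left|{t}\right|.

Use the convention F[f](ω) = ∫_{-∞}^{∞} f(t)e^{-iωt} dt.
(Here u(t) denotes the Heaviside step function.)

F(ω) = \frac{8 i \omega \left(\omega^{2} - 1200\right)}{\left(\omega^{2} + 400\right)^{3}}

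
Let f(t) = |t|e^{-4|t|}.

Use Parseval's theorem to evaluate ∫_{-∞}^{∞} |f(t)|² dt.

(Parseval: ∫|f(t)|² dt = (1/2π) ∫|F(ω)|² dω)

∫|f(t)|² dt = \frac{1}{128}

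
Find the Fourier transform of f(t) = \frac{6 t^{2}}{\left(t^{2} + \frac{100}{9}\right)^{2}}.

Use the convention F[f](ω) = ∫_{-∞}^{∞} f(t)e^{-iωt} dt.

F(ω) = \frac{3 \pi \left(3 - 10 \left|{\omega}\right|\right) e^{- \frac{10 \left|{\omega}\right|}{3}}}{10}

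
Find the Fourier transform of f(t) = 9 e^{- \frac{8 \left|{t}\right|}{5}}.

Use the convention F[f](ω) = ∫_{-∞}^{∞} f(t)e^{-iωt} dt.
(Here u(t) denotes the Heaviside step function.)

F(ω) = \frac{720}{25 \omega^{2} + 64}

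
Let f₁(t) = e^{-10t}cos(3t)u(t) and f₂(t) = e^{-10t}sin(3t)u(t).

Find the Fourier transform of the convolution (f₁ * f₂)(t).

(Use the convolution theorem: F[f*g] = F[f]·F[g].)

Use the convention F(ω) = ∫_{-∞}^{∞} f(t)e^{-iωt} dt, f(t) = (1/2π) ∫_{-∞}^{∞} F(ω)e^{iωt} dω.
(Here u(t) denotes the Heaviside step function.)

F[f₁*f₂](ω) = \frac{3 \left(i \omega + 10\right)}{\left(\left(i \omega + 10\right)^{2} + 9\right)^{2}}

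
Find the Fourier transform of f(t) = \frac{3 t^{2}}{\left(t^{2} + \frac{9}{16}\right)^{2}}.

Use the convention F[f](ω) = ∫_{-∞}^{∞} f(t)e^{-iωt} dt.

F(ω) = \frac{\pi \left(4 - 3 \left|{\omega}\right|\right) e^{- \frac{3 \left|{\omega}\right|}{4}}}{2}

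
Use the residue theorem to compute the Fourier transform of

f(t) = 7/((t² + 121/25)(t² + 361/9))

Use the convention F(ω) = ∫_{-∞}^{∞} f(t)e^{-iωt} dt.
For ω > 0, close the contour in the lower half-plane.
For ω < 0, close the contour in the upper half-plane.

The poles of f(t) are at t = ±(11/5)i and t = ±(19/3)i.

Let g(z) = f(z)e^{-iωz}; for large |z| the factor e^{-iωz} decays in the lower half-plane when ω > 0 and in the upper half-plane when ω < 0.

Case ω > 0 (lower half-plane, clockwise contour ⇒ F(ω) = -2πi·ΣRes):
  Res_{z = - \frac{11 i}{5}} g(z) = \frac{7875 i e^{- \frac{11 \omega}{5}}}{174592}
  Res_{z = - \frac{19 i}{3}} g(z) = - \frac{4725 i e^{- \frac{19 \omega}{3}}}{301568}
  F(ω) = -2πi·ΣRes = - \frac{4725 \pi e^{- \frac{19 \omega}{3}}}{150784} + \frac{7875 \pi e^{- \frac{11 \omega}{5}}}{87296}

Case ω < 0 (upper half-plane, counterclockwise contour ⇒ F(ω) = +2πi·ΣRes):
  Res_{z = \frac{11 i}{5}} g(z) = - \frac{7875 i e^{\frac{11 \omega}{5}}}{174592}
  Res_{z = \frac{19 i}{3}} g(z) = \frac{4725 i e^{\frac{19 \omega}{3}}}{301568}
  F(ω) = 2πi·ΣRes = \frac{1575 \pi \left(95 e^{\frac{11 \omega}{5}} - 33 e^{\frac{19 \omega}{3}}\right)}{1658624}

Both cases combine into a single formula in |ω|:

F(ω) = - \frac{4725 \pi e^{- \frac{19 \left|{\omega}\right|}{3}}}{150784} + \frac{7875 \pi e^{- \frac{11 \left|{\omega}\right|}{5}}}{87296}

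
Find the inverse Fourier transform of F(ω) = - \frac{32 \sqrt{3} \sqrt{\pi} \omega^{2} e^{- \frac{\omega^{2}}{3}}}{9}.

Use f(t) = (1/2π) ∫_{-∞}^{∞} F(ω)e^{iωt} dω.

f(t) = 4 \left(3 t^{2} - 2\right) e^{- \frac{3 t^{2}}{4}}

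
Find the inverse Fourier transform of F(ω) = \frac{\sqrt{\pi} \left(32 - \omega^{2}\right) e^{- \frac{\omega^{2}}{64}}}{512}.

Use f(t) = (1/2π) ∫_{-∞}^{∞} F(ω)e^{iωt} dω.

f(t) = 8 t^{2} e^{- 16 t^{2}}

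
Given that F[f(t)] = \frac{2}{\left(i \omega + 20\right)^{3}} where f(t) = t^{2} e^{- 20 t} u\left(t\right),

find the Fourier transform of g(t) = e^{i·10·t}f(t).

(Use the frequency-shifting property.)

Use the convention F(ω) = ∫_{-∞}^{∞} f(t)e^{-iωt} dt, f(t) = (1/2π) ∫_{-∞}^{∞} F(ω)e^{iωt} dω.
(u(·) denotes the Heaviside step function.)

F[g](ω) = \frac{2}{\left(i \left(\omega - 10\right) + 20\right)^{3}}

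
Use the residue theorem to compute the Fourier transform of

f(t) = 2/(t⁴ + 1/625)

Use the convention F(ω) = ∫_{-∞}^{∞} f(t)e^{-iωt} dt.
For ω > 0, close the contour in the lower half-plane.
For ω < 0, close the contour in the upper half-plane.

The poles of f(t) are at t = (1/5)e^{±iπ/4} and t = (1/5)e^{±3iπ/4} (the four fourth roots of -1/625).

Let g(z) = f(z)e^{-iωz}; for large |z| the factor e^{-iωz} decays in the lower half-plane when ω > 0 and in the upper half-plane when ω < 0.

Case ω > 0 (lower half-plane, clockwise contour ⇒ F(ω) = -2πi·ΣRes):
  Res_{z = - \frac{\sqrt{2}}{10} - \frac{\sqrt{2} i}{10}} g(z) = \frac{125 \sqrt{2} i \left(1 - i\right) e^{\frac{\sqrt{2} \omega \left(-1 + i\right)}{10}}}{4}
  Res_{z = \frac{\sqrt{2}}{10} - \frac{\sqrt{2} i}{10}} g(z) = \frac{125 \sqrt{2} i \left(1 + i\right) e^{- \frac{\sqrt{2} \omega \left(1 + i\right)}{10}}}{4}
  F(ω) = -2πi·ΣRes = \frac{125 \sqrt{2} \pi \left(1 - i\right) \left(e^{\frac{\sqrt{2} i \omega}{5}} + i\right) e^{- \frac{\sqrt{2} \omega \left(1 + i\right)}{10}}}{2} = 250 \pi e^{- \frac{\sqrt{2} \omega}{10}} \sin{\left(\frac{\sqrt{2} \omega}{10} + \frac{\pi}{4} \right)}

Case ω < 0 (upper half-plane, counterclockwise contour ⇒ F(ω) = +2πi·ΣRes):
  Res_{z = \frac{\sqrt{2}}{10} + \frac{\sqrt{2} i}{10}} g(z) = \frac{125 \sqrt{2} i \left(-1 + i\right) e^{\frac{\sqrt{2} \omega \left(1 - i\right)}{10}}}{4}
  Res_{z = - \frac{\sqrt{2}}{10} + \frac{\sqrt{2} i}{10}} g(z) = \frac{125 \sqrt{2} \left(1 - i\right) e^{\frac{\sqrt{2} \omega \left(1 + i\right)}{10}}}{4}
  F(ω) = 2πi·ΣRes = - \frac{125 \sqrt{2} i \pi \left(i \left(1 - i\right) e^{\frac{\sqrt{2} \omega \left(1 - i\right)}{10}} - \left(1 - i\right) e^{\frac{\sqrt{2} \omega \left(1 + i\right)}{10}}\right)}{2} = 250 \pi e^{\frac{\sqrt{2} \omega}{10}} \cos{\left(\frac{\sqrt{2} \omega}{10} + \frac{\pi}{4} \right)}

Both cases combine into a single formula in |ω|:

F(ω) = 250 \pi e^{- \frac{\sqrt{2} \left|{\omega}\right|}{10}} \sin{\left(\frac{\sqrt{2} \left|{\omega}\right|}{10} + \frac{\pi}{4} \right)}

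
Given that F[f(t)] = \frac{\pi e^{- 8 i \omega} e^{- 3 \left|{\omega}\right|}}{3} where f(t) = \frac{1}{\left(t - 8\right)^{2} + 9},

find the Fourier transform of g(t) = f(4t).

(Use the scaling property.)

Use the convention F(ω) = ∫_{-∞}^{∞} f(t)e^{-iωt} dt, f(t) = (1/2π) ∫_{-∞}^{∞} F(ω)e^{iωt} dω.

F[g](ω) = \frac{\pi e^{- 2 i \omega - \frac{3 \left|{\omega}\right|}{4}}}{12}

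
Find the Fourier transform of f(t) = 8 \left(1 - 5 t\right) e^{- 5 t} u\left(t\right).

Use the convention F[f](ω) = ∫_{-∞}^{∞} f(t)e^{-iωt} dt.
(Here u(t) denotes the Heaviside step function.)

F(ω) = \frac{8 i \omega}{- \omega^{2} + 10 i \omega + 25}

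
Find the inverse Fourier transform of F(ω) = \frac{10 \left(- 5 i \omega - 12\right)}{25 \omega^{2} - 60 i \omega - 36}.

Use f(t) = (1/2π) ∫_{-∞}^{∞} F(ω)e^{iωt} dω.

f(t) = 2 \left(\frac{6 t}{5} + 1\right) e^{- \frac{6 t}{5}} u\left(t\right)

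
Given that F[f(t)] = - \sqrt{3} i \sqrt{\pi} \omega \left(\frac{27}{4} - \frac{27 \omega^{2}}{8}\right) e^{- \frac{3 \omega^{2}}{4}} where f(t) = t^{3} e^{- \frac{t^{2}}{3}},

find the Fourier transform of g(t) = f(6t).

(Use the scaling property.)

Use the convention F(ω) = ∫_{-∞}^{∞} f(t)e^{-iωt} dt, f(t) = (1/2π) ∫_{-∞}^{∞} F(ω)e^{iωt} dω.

F[g](ω) = \frac{\sqrt{3} i \sqrt{\pi} \omega \left(\omega^{2} - 72\right) e^{- \frac{\omega^{2}}{48}}}{384}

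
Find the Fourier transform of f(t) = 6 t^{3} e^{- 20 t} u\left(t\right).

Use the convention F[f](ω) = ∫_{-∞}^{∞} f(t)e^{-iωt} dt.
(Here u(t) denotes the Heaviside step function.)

F(ω) = \frac{36}{\left(i \omega + 20\right)^{4}}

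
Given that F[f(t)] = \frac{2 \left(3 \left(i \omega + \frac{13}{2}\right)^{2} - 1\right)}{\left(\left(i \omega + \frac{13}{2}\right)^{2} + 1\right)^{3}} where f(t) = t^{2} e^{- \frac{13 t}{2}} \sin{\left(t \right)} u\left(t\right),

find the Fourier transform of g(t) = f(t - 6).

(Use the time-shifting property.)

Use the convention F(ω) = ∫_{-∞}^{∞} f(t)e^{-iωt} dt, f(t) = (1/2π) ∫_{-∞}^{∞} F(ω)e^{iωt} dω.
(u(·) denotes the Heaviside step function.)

F[g](ω) = \frac{32 \left(3 \left(2 i \omega + 13\right)^{2} - 4\right) e^{- 6 i \omega}}{\left(\left(2 i \omega + 13\right)^{2} + 4\right)^{3}}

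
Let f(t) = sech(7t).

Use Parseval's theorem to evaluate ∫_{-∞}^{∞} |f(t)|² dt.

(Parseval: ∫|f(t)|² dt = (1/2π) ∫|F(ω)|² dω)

∫|f(t)|² dt = \frac{2}{7}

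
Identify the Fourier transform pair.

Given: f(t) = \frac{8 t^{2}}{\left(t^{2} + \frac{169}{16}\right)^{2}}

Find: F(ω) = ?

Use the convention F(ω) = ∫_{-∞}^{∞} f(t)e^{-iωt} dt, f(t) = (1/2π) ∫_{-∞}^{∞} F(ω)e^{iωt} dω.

F(ω) = \frac{4 \pi \left(4 - 13 \left|{\omega}\right|\right) e^{- \frac{13 \left|{\omega}\right|}{4}}}{13}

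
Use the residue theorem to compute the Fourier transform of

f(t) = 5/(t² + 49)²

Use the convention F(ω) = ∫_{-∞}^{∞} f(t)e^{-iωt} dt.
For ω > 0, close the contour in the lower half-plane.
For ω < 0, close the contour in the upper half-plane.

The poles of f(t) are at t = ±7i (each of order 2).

Let g(z) = f(z)e^{-iωz}; for large |z| the factor e^{-iωz} decays in the lower half-plane when ω > 0 and in the upper half-plane when ω < 0.

Case ω > 0 (lower half-plane, clockwise contour ⇒ F(ω) = -2πi·ΣRes):
  Res_{z = - 7 i} g(z) = \frac{5 i \left(7 \omega + 1\right) e^{- 7 \omega}}{1372} (pole of order 2)
  F(ω) = -2πi·ΣRes = \frac{5 \pi \left(7 \omega + 1\right) e^{- 7 \omega}}{686}

Case ω < 0 (upper half-plane, counterclockwise contour ⇒ F(ω) = +2πi·ΣRes):
  Res_{z = 7 i} g(z) = \frac{5 i \left(7 \omega - 1\right) e^{7 \omega}}{1372} (pole of order 2)
  F(ω) = 2πi·ΣRes = \frac{5 \pi \left(1 - 7 \omega\right) e^{7 \omega}}{686}

Both cases combine into a single formula in |ω|:

F(ω) = \frac{5 \pi \left(7 \left|{\omega}\right| + 1\right) e^{- 7 \left|{\omega}\right|}}{686}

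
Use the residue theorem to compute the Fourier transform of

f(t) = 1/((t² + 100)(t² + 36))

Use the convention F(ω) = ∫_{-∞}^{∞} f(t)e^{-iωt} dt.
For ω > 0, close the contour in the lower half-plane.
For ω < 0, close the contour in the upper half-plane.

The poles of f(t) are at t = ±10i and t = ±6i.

Let g(z) = f(z)e^{-iωz}; for large |z| the factor e^{-iωz} decays in the lower half-plane when ω > 0 and in the upper half-plane when ω < 0.

Case ω > 0 (lower half-plane, clockwise contour ⇒ F(ω) = -2πi·ΣRes):
  Res_{z = - 10 i} g(z) = - \frac{i e^{- 10 \omega}}{1280}
  Res_{z = - 6 i} g(z) = \frac{i e^{- 6 \omega}}{768}
  F(ω) = -2πi·ΣRes = \frac{\pi \left(5 e^{4 \omega} - 3\right) e^{- 10 \omega}}{1920}

Case ω < 0 (upper half-plane, counterclockwise contour ⇒ F(ω) = +2πi·ΣRes):
  Res_{z = 10 i} g(z) = \frac{i e^{10 \omega}}{1280}
  Res_{z = 6 i} g(z) = - \frac{i e^{6 \omega}}{768}
  F(ω) = 2πi·ΣRes = \frac{\pi \left(5 - 3 e^{4 \omega}\right) e^{6 \omega}}{1920}

Both cases combine into a single formula in |ω|:

F(ω) = \frac{\pi \left(5 e^{4 \left|{\omega}\right|} - 3\right) e^{- 10 \left|{\omega}\right|}}{1920}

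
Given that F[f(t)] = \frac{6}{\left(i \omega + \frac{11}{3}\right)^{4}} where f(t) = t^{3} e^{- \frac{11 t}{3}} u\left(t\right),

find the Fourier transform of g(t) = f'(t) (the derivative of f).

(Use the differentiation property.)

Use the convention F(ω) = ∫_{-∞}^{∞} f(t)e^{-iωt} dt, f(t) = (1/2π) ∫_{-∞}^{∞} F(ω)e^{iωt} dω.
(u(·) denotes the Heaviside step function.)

F[g](ω) = \frac{486 i \omega}{\left(3 i \omega + 11\right)^{4}}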